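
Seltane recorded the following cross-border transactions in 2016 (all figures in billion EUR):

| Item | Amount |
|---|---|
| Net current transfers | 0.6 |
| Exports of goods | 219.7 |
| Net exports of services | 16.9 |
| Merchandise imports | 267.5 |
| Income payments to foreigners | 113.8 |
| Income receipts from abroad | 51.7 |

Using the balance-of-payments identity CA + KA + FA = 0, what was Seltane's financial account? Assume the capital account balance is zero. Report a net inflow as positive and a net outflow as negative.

92.4

Goods balance = 219.7 - 267.5 = -47.8
Services balance = 16.9
Trade balance (goods + services) = -47.8 + 16.9 = -30.9
Net primary income = 51.7 - 113.8 = -62.1
Net secondary income = 0.6
Current account = -30.9 + (-62.1) + 0.6 = -92.4
Financial account = -(-92.4) = 92.4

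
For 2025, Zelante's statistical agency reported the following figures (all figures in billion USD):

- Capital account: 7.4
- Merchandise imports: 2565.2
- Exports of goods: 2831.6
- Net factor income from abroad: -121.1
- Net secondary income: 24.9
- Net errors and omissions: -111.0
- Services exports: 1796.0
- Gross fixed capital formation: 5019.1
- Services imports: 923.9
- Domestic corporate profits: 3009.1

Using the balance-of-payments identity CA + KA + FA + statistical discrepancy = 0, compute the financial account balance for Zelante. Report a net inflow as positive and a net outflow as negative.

-938.7

Goods balance = 2831.6 - 2565.2 = 266.4
Services balance = 1796.0 - 923.9 = 872.1
Trade balance (goods + services) = 266.4 + 872.1 = 1138.5
Net primary income = -121.1
Net secondary income = 24.9
Current account = 1138.5 + (-121.1) + 24.9 = 1042.3
Financial account = -(1042.3 + 7.4 + (-111.0)) = -938.7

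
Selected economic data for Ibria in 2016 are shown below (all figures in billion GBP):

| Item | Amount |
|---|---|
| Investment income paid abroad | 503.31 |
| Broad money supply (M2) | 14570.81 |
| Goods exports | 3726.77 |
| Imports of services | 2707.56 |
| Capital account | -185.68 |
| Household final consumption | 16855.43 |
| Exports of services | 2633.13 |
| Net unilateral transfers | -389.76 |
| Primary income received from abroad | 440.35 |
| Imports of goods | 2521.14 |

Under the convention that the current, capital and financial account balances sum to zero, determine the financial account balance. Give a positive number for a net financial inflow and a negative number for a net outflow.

Goods balance = 3726.77 - 2521.14 = 1205.63
Services balance = 2633.13 - 2707.56 = -74.43
Trade balance (goods + services) = 1205.63 + (-74.43) = 1131.20
Net primary income = 440.35 - 503.31 = -62.96
Net secondary income = -389.76
Current account = 1131.20 + (-62.96) + (-389.76) = 678.48
Financial account = -(678.48 + (-185.68)) = -492.80

-492.80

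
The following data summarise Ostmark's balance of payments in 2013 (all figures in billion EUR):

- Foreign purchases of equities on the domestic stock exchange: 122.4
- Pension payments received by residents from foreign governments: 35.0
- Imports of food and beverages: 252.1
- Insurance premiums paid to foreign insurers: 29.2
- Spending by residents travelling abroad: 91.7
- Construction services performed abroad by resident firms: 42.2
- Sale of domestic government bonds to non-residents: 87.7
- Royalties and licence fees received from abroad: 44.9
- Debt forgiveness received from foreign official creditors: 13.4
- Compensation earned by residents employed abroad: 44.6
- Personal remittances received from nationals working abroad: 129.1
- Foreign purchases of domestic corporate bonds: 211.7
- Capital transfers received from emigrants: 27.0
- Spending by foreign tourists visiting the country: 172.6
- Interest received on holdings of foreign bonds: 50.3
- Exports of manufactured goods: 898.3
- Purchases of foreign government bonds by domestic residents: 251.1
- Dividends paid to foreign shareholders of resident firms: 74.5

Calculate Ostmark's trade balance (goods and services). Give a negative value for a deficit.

785.0

Goods: -252.1 + 898.3 = 646.2
Services: -29.2 + 42.2 + 172.6 + 44.9 - 91.7 = 138.8
Trade balance = 646.2 + 138.8 = 785.0
(Excluded from the trade balance — financial account: foreign purchases of equities on the domestic stock exchange 122.4, sale of domestic government bonds to non-residents 87.7, foreign purchases of domestic corporate bonds 211.7, purchases of foreign government bonds by domestic residents 251.1; secondary income: pension payments received by residents from foreign governments 35.0, personal remittances received from nationals working abroad 129.1; capital account: debt forgiveness received from foreign official creditors 13.4, capital transfers received from emigrants 27.0; primary income: compensation earned by residents employed abroad 44.6, interest received on holdings of foreign bonds 50.3, dividends paid to foreign shareholders of resident firms 74.5.)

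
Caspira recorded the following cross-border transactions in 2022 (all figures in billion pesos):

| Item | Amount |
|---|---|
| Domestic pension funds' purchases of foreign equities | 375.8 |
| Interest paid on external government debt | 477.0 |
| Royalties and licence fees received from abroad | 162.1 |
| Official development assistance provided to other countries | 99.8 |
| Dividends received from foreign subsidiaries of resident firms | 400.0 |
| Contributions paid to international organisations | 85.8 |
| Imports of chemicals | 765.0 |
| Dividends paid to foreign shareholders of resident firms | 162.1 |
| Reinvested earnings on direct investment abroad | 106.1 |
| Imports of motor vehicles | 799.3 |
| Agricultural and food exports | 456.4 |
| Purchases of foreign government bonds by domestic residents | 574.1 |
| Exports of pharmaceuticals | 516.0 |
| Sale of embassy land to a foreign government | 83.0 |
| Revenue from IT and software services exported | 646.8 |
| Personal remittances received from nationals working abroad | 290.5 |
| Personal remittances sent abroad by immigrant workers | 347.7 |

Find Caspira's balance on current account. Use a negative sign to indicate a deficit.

Goods: -799.3 + 456.4 + 516.0 - 765.0 = -591.9
Services: 162.1 + 646.8 = 808.9
Primary income: -162.1 - 477.0 + 400.0 + 106.1 = -133.0
Secondary income: -85.8 + 290.5 - 347.7 - 99.8 = -242.8
Current account = (-591.9) + 808.9 + (-133.0) + (-242.8) = -158.8
(Excluded from the current account — financial account: domestic pension funds' purchases of foreign equities 375.8, purchases of foreign government bonds by domestic residents 574.1; capital account: sale of embassy land to a foreign government 83.0.)

-158.8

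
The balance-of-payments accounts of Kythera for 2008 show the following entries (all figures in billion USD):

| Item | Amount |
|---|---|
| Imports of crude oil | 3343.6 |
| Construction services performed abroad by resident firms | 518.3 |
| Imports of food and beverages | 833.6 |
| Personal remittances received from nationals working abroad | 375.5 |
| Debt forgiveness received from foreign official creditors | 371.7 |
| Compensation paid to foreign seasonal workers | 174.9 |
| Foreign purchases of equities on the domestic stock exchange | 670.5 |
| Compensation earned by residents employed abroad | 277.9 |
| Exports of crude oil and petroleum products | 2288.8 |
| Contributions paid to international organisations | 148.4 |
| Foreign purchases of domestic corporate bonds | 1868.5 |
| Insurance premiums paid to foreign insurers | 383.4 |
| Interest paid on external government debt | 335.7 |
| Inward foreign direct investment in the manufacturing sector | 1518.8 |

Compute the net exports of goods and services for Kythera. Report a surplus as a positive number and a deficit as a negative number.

Goods: -833.6 - 3343.6 + 2288.8 = -1888.4
Services: 518.3 - 383.4 = 134.9
Trade balance = -1888.4 + 134.9 = -1753.5
(Excluded from the trade balance — secondary income: personal remittances received from nationals working abroad 375.5, contributions paid to international organisations 148.4; capital account: debt forgiveness received from foreign official creditors 371.7; primary income: compensation paid to foreign seasonal workers 174.9, compensation earned by residents employed abroad 277.9, interest paid on external government debt 335.7; financial account: foreign purchases of equities on the domestic stock exchange 670.5, foreign purchases of domestic corporate bonds 1868.5, inward foreign direct investment in the manufacturing sector 1518.8.)

-1753.5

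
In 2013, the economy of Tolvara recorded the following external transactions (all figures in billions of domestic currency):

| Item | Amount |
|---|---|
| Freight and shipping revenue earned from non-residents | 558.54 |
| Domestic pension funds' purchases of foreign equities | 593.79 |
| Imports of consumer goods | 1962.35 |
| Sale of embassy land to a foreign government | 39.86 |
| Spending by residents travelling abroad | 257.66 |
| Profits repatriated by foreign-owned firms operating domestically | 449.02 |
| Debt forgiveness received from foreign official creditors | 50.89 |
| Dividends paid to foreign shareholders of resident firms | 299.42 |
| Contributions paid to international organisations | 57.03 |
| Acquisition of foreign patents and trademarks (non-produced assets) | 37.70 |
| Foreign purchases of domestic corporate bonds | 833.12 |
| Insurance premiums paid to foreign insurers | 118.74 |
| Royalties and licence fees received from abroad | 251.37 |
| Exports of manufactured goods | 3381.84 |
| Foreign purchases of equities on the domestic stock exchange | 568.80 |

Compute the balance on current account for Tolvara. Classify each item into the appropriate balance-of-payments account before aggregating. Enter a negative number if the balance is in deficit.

1047.53

Goods: 3381.84 - 1962.35 = 1419.49
Services: -118.74 + 251.37 + 558.54 - 257.66 = 433.51
Primary income: -449.02 - 299.42 = -748.44
Secondary income: -57.03
Current account = 1419.49 + 433.51 + (-748.44) + (-57.03) = 1047.53
(Excluded from the current account — financial account: domestic pension funds' purchases of foreign equities 593.79, foreign purchases of domestic corporate bonds 833.12, foreign purchases of equities on the domestic stock exchange 568.80; capital account: sale of embassy land to a foreign government 39.86, debt forgiveness received from foreign official creditors 50.89, acquisition of foreign patents and trademarks (non-produced assets) 37.70.)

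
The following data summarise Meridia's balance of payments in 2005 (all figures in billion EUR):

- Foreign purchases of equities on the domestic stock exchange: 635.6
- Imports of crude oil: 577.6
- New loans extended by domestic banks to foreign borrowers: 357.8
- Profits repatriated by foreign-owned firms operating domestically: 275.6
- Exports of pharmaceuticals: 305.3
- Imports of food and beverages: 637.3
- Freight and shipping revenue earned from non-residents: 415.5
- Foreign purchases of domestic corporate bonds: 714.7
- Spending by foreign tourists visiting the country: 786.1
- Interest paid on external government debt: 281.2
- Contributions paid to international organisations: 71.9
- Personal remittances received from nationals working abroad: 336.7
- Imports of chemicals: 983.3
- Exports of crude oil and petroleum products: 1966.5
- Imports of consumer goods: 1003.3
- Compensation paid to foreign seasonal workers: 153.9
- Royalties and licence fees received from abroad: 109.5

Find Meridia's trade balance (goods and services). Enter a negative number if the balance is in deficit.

381.4

Goods: 1966.5 + 305.3 - 983.3 - 577.6 - 1003.3 - 637.3 = -929.7
Services: 786.1 + 415.5 + 109.5 = 1311.1
Trade balance = -929.7 + 1311.1 = 381.4
(Excluded from the trade balance — financial account: foreign purchases of equities on the domestic stock exchange 635.6, new loans extended by domestic banks to foreign borrowers 357.8, foreign purchases of domestic corporate bonds 714.7; primary income: profits repatriated by foreign-owned firms operating domestically 275.6, interest paid on external government debt 281.2, compensation paid to foreign seasonal workers 153.9; secondary income: contributions paid to international organisations 71.9, personal remittances received from nationals working abroad 336.7.)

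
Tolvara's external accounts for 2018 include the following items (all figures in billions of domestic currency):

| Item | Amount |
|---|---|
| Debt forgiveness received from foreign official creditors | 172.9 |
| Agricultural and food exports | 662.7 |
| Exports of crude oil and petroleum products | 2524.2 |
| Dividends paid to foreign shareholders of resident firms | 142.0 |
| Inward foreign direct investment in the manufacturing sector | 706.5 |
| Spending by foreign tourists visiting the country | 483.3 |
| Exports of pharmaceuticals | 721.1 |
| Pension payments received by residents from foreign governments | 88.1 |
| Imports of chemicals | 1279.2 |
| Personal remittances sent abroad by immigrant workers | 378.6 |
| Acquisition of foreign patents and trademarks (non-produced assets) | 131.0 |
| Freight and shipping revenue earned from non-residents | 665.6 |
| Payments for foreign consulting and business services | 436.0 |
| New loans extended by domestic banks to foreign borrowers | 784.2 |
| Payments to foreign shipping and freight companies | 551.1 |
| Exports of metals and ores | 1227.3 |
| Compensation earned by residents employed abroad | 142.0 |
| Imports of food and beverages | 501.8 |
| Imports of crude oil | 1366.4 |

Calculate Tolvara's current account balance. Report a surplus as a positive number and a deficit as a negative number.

1859.2

Goods: -1366.4 + 1227.3 + 662.7 + 721.1 + 2524.2 - 1279.2 - 501.8 = 1987.9
Services: 665.6 + 483.3 - 436.0 - 551.1 = 161.8
Primary income: -142.0 + 142.0 = 0.0
Secondary income: 88.1 - 378.6 = -290.5
Current account = 1987.9 + 161.8 + 0.0 + (-290.5) = 1859.2
(Excluded from the current account — capital account: debt forgiveness received from foreign official creditors 172.9, acquisition of foreign patents and trademarks (non-produced assets) 131.0; financial account: inward foreign direct investment in the manufacturing sector 706.5, new loans extended by domestic banks to foreign borrowers 784.2.)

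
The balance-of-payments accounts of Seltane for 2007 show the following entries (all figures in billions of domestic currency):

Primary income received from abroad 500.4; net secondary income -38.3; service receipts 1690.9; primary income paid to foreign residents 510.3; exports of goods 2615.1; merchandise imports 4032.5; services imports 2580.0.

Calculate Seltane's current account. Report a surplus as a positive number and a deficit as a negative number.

-2354.7

Goods balance = 2615.1 - 4032.5 = -1417.4
Services balance = 1690.9 - 2580.0 = -889.1
Trade balance (goods + services) = -1417.4 + (-889.1) = -2306.5
Net primary income = 500.4 - 510.3 = -9.9
Net secondary income = -38.3
Current account = -2306.5 + (-9.9) + (-38.3) = -2354.7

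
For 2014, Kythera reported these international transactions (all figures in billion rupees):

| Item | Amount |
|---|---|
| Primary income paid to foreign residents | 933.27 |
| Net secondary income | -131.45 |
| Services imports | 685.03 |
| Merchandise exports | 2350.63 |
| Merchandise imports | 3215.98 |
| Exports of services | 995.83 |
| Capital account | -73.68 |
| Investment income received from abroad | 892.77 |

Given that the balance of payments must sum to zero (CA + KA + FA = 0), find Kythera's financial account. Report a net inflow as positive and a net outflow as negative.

Goods balance = 2350.63 - 3215.98 = -865.35
Services balance = 995.83 - 685.03 = 310.80
Trade balance (goods + services) = -865.35 + 310.80 = -554.55
Net primary income = 892.77 - 933.27 = -40.50
Net secondary income = -131.45
Current account = -554.55 + (-40.50) + (-131.45) = -726.50
Financial account = -(-726.50 + (-73.68)) = 800.18

800.18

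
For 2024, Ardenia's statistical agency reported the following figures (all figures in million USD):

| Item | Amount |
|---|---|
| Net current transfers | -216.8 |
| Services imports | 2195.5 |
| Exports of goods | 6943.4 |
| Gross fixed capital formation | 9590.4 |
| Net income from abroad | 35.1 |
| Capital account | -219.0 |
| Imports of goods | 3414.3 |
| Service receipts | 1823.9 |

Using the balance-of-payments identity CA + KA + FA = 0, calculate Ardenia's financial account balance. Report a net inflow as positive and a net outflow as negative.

-2756.8

Goods balance = 6943.4 - 3414.3 = 3529.1
Services balance = 1823.9 - 2195.5 = -371.6
Trade balance (goods + services) = 3529.1 + (-371.6) = 3157.5
Net primary income = 35.1
Net secondary income = -216.8
Current account = 3157.5 + 35.1 + (-216.8) = 2975.8
Financial account = -(2975.8 + (-219.0)) = -2756.8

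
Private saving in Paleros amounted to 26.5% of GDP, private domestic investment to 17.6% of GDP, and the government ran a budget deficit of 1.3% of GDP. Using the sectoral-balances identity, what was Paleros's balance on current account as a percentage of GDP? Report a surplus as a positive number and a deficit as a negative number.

7.6

By the sectoral-balances identity, CA = (S_private - I) + (T - G).
Private balance = 26.5 - 17.6 = 8.9
Government balance (T - G) = -1.3
CA = 8.9 + (-1.3) = 7.6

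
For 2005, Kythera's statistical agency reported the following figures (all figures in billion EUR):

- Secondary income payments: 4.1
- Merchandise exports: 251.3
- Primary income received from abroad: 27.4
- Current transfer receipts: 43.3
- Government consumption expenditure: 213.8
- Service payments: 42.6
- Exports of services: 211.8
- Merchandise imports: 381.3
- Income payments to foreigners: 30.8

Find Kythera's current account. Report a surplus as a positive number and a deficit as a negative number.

75.0

Goods balance = 251.3 - 381.3 = -130.0
Services balance = 211.8 - 42.6 = 169.2
Trade balance (goods + services) = -130.0 + 169.2 = 39.2
Net primary income = 27.4 - 30.8 = -3.4
Net secondary income = 43.3 - 4.1 = 39.2
Current account = 39.2 + (-3.4) + 39.2 = 75.0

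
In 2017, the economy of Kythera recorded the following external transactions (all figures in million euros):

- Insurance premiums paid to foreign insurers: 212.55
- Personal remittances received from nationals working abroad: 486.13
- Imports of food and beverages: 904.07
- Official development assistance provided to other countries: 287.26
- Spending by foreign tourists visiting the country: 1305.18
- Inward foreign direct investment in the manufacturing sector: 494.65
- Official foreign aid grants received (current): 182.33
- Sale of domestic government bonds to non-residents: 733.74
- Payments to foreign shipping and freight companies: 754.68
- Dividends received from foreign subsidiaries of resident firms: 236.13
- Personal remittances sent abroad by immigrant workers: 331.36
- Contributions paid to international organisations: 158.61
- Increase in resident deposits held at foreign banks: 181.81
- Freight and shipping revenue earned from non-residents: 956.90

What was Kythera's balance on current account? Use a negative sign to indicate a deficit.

Goods: -904.07
Services: 956.90 - 754.68 + 1305.18 - 212.55 = 1294.85
Primary income: 236.13
Secondary income: -331.36 + 486.13 + 182.33 - 287.26 - 158.61 = -108.77
Current account = (-904.07) + 1294.85 + 236.13 + (-108.77) = 518.14
(Excluded from the current account — financial account: inward foreign direct investment in the manufacturing sector 494.65, sale of domestic government bonds to non-residents 733.74, increase in resident deposits held at foreign banks 181.81.)

518.14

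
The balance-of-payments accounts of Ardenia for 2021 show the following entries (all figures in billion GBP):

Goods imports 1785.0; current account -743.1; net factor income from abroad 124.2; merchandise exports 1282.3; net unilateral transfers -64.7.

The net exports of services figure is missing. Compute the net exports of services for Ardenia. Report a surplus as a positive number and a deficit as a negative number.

-299.9

Current account = goods balance + services balance + net primary income + net secondary income
Sum of the known components = -443.2
Net exports of services = CA - (known components) = -743.1 - (-443.2) = -299.9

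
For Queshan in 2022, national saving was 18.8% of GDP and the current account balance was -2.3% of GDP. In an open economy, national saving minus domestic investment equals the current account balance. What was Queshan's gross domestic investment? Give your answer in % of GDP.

I = S - CA = 18.8 - (-2.3) = 21.1

21.1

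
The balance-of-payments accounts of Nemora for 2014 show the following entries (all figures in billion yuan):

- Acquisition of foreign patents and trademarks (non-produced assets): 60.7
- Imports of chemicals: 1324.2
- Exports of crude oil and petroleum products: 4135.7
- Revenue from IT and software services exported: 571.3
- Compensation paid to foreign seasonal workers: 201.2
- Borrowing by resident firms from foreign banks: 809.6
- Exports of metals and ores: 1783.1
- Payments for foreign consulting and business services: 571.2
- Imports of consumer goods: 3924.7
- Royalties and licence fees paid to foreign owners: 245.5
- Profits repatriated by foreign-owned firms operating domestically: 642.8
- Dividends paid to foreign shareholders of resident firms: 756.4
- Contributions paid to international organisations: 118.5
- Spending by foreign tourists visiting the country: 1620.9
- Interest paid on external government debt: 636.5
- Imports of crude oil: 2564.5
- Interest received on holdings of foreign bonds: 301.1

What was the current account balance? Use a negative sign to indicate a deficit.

-2573.4

Goods: -3924.7 - 1324.2 + 4135.7 - 2564.5 + 1783.1 = -1894.6
Services: 1620.9 + 571.3 - 571.2 - 245.5 = 1375.5
Primary income: -201.2 - 756.4 - 642.8 + 301.1 - 636.5 = -1935.8
Secondary income: -118.5
Current account = (-1894.6) + 1375.5 + (-1935.8) + (-118.5) = -2573.4
(Excluded from the current account — capital account: acquisition of foreign patents and trademarks (non-produced assets) 60.7; financial account: borrowing by resident firms from foreign banks 809.6.)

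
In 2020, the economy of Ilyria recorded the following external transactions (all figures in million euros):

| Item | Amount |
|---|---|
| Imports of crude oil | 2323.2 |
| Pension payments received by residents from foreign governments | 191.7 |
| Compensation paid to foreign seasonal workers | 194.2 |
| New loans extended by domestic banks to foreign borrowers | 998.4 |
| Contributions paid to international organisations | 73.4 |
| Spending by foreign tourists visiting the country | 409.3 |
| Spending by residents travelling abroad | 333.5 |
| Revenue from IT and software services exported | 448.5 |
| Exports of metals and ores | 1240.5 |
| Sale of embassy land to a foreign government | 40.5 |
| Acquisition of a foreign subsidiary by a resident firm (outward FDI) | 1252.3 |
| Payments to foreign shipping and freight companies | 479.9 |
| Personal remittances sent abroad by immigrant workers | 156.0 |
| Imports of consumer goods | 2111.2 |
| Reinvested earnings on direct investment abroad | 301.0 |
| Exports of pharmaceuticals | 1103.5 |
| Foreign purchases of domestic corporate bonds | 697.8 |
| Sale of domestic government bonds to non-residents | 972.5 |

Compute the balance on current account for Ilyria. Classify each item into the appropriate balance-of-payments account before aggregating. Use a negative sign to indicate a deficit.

Goods: 1103.5 - 2111.2 + 1240.5 - 2323.2 = -2090.4
Services: -479.9 - 333.5 + 409.3 + 448.5 = 44.4
Primary income: 301.0 - 194.2 = 106.8
Secondary income: 191.7 - 156.0 - 73.4 = -37.7
Current account = (-2090.4) + 44.4 + 106.8 + (-37.7) = -1976.9
(Excluded from the current account — financial account: new loans extended by domestic banks to foreign borrowers 998.4, acquisition of a foreign subsidiary by a resident firm (outward FDI) 1252.3, foreign purchases of domestic corporate bonds 697.8, sale of domestic government bonds to non-residents 972.5; capital account: sale of embassy land to a foreign government 40.5.)

-1976.9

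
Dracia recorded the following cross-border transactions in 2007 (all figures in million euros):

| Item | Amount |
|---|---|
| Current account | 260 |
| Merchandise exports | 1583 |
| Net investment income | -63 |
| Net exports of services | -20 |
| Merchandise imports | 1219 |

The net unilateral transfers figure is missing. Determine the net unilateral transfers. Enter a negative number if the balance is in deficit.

-21

Current account = goods balance + services balance + net primary income + net secondary income
Sum of the known components = 281
Net unilateral transfers = CA - (known components) = 260 - 281 = -21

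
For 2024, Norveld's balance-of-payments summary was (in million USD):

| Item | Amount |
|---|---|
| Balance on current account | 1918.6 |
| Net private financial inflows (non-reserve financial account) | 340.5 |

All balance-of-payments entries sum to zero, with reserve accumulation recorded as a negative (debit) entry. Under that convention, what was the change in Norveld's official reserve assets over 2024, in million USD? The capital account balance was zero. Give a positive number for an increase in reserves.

Official reserve transactions balance = -(1918.6 + 340.5) = -2259.1
An accumulation of reserves is recorded as a debit (negative entry), so the change in the stock of reserves is the negative of that balance.
Change in official reserves = -(-2259.1) = 2259.1

2259.1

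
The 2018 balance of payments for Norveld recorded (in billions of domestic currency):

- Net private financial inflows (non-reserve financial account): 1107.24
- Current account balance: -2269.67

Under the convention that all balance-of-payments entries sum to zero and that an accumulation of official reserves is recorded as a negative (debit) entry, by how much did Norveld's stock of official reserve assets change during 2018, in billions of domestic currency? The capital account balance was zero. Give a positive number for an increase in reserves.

-1162.43

Official reserve transactions balance = -((-2269.67) + 1107.24) = 1162.43
An accumulation of reserves is recorded as a debit (negative entry), so the change in the stock of reserves is the negative of that balance.
Change in official reserves = -(1162.43) = -1162.43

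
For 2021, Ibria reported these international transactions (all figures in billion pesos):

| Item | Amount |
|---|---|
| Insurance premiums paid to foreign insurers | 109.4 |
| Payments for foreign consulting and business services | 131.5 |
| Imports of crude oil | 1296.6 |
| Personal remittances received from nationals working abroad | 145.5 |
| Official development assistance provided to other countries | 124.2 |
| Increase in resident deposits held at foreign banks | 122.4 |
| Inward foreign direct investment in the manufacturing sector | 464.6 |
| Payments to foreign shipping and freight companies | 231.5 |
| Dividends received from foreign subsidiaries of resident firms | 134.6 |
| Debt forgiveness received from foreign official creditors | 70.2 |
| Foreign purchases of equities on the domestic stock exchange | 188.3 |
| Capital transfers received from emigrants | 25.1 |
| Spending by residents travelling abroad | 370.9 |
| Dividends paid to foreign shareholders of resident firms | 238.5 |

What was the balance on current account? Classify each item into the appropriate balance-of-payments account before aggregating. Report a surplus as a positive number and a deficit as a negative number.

Goods: -1296.6
Services: -370.9 - 231.5 - 131.5 - 109.4 = -843.3
Primary income: 134.6 - 238.5 = -103.9
Secondary income: 145.5 - 124.2 = 21.3
Current account = (-1296.6) + (-843.3) + (-103.9) + 21.3 = -2222.5
(Excluded from the current account — financial account: increase in resident deposits held at foreign banks 122.4, inward foreign direct investment in the manufacturing sector 464.6, foreign purchases of equities on the domestic stock exchange 188.3; capital account: debt forgiveness received from foreign official creditors 70.2, capital transfers received from emigrants 25.1.)

-2222.5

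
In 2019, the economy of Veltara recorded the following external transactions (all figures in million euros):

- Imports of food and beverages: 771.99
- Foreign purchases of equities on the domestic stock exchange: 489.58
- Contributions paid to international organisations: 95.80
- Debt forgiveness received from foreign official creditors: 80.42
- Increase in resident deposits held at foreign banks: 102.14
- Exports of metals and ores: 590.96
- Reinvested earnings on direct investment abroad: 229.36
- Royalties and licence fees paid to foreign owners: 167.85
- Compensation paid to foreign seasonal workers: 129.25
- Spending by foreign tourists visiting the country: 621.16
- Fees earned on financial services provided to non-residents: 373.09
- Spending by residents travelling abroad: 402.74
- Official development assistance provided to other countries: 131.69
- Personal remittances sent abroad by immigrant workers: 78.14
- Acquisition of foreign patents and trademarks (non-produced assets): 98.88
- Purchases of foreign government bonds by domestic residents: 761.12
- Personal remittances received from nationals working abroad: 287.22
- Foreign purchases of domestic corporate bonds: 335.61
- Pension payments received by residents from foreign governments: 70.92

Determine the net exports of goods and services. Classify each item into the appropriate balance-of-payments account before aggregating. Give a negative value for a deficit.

Goods: 590.96 - 771.99 = -181.03
Services: 621.16 - 402.74 - 167.85 + 373.09 = 423.66
Trade balance = -181.03 + 423.66 = 242.63
(Excluded from the trade balance — financial account: foreign purchases of equities on the domestic stock exchange 489.58, increase in resident deposits held at foreign banks 102.14, purchases of foreign government bonds by domestic residents 761.12, foreign purchases of domestic corporate bonds 335.61; secondary income: contributions paid to international organisations 95.80, official development assistance provided to other countries 131.69, personal remittances sent abroad by immigrant workers 78.14, personal remittances received from nationals working abroad 287.22, pension payments received by residents from foreign governments 70.92; capital account: debt forgiveness received from foreign official creditors 80.42, acquisition of foreign patents and trademarks (non-produced assets) 98.88; primary income: reinvested earnings on direct investment abroad 229.36, compensation paid to foreign seasonal workers 129.25.)

242.63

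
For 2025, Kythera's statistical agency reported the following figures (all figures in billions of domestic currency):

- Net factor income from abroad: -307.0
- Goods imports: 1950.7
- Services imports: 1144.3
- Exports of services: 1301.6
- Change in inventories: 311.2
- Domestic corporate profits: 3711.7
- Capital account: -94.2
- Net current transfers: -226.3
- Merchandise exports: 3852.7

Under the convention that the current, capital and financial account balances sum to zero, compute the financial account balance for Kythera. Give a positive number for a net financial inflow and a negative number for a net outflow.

-1431.8

Goods balance = 3852.7 - 1950.7 = 1902.0
Services balance = 1301.6 - 1144.3 = 157.3
Trade balance (goods + services) = 1902.0 + 157.3 = 2059.3
Net primary income = -307.0
Net secondary income = -226.3
Current account = 2059.3 + (-307.0) + (-226.3) = 1526.0
Financial account = -(1526.0 + (-94.2)) = -1431.8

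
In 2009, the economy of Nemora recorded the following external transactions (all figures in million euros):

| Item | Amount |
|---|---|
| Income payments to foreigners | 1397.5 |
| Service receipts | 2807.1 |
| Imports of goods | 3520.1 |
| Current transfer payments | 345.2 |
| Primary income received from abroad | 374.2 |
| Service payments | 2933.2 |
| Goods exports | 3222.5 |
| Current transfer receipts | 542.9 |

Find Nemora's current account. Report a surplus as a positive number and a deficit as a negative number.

Goods balance = 3222.5 - 3520.1 = -297.6
Services balance = 2807.1 - 2933.2 = -126.1
Trade balance (goods + services) = -297.6 + (-126.1) = -423.7
Net primary income = 374.2 - 1397.5 = -1023.3
Net secondary income = 542.9 - 345.2 = 197.7
Current account = -423.7 + (-1023.3) + 197.7 = -1249.3

-1249.3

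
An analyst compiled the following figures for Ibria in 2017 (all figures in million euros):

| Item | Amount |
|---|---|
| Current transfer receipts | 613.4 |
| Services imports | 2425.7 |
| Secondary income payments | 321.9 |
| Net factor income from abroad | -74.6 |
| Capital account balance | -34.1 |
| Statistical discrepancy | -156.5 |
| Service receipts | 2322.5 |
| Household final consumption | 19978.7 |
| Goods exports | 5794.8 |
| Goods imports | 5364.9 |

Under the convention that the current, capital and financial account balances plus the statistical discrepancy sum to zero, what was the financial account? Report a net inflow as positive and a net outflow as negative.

Goods balance = 5794.8 - 5364.9 = 429.9
Services balance = 2322.5 - 2425.7 = -103.2
Trade balance (goods + services) = 429.9 + (-103.2) = 326.7
Net primary income = -74.6
Net secondary income = 613.4 - 321.9 = 291.5
Current account = 326.7 + (-74.6) + 291.5 = 543.6
Financial account = -(543.6 + (-34.1) + (-156.5)) = -353.0

-353.0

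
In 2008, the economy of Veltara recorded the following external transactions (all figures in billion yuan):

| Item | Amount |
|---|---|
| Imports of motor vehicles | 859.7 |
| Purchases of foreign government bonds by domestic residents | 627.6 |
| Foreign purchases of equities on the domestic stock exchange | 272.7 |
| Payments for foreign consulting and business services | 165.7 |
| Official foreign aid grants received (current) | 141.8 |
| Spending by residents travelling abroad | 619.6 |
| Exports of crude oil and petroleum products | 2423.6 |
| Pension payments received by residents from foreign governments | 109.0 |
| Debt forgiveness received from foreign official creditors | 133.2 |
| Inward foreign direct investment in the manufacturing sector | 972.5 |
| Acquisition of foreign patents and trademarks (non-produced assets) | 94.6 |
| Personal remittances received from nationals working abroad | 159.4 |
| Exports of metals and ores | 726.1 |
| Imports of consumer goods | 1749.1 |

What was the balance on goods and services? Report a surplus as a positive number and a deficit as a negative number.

-244.4

Goods: 726.1 - 859.7 + 2423.6 - 1749.1 = 540.9
Services: -165.7 - 619.6 = -785.3
Trade balance = 540.9 + (-785.3) = -244.4
(Excluded from the trade balance — financial account: purchases of foreign government bonds by domestic residents 627.6, foreign purchases of equities on the domestic stock exchange 272.7, inward foreign direct investment in the manufacturing sector 972.5; secondary income: official foreign aid grants received (current) 141.8, pension payments received by residents from foreign governments 109.0, personal remittances received from nationals working abroad 159.4; capital account: debt forgiveness received from foreign official creditors 133.2, acquisition of foreign patents and trademarks (non-produced assets) 94.6.)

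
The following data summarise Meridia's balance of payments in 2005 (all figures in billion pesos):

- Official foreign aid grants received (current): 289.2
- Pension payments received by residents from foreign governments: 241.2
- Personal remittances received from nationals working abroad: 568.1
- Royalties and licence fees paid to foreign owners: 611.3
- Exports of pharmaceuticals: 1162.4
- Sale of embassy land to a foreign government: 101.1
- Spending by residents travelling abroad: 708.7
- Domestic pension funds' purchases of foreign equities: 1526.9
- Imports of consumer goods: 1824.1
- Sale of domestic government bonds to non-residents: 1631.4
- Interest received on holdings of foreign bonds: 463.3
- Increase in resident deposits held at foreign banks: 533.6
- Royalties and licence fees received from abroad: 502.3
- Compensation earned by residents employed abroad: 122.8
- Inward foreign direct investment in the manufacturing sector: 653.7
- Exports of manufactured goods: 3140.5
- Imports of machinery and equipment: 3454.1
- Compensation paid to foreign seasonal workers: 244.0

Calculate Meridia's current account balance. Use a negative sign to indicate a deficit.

Goods: 1162.4 + 3140.5 - 3454.1 - 1824.1 = -975.3
Services: -611.3 - 708.7 + 502.3 = -817.7
Primary income: 463.3 - 244.0 + 122.8 = 342.1
Secondary income: 289.2 + 568.1 + 241.2 = 1098.5
Current account = (-975.3) + (-817.7) + 342.1 + 1098.5 = -352.4
(Excluded from the current account — capital account: sale of embassy land to a foreign government 101.1; financial account: domestic pension funds' purchases of foreign equities 1526.9, sale of domestic government bonds to non-residents 1631.4, increase in resident deposits held at foreign banks 533.6, inward foreign direct investment in the manufacturing sector 653.7.)

-352.4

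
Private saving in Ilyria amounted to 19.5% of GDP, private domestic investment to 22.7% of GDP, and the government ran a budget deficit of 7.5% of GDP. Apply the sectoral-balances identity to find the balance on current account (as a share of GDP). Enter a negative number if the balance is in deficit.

By the sectoral-balances identity, CA = (S_private - I) + (T - G).
Private balance = 19.5 - 22.7 = -3.2
Government balance (T - G) = -7.5
CA = -3.2 + (-7.5) = -10.7

-10.7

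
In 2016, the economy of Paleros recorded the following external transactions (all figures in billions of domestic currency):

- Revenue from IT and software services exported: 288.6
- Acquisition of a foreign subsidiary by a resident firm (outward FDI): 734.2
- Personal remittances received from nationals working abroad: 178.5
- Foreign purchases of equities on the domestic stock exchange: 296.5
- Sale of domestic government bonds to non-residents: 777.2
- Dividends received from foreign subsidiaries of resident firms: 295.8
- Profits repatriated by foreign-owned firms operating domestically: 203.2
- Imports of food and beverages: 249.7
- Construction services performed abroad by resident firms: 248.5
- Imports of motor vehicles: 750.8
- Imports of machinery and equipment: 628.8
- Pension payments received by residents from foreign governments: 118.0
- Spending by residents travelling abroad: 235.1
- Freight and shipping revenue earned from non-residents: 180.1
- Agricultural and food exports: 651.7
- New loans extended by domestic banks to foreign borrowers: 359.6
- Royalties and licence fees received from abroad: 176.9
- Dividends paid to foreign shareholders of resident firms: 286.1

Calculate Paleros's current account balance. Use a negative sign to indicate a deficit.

Goods: -750.8 + 651.7 - 249.7 - 628.8 = -977.6
Services: 288.6 + 176.9 + 248.5 + 180.1 - 235.1 = 659.0
Primary income: 295.8 - 286.1 - 203.2 = -193.5
Secondary income: 178.5 + 118.0 = 296.5
Current account = (-977.6) + 659.0 + (-193.5) + 296.5 = -215.6
(Excluded from the current account — financial account: acquisition of a foreign subsidiary by a resident firm (outward FDI) 734.2, foreign purchases of equities on the domestic stock exchange 296.5, sale of domestic government bonds to non-residents 777.2, new loans extended by domestic banks to foreign borrowers 359.6.)

-215.6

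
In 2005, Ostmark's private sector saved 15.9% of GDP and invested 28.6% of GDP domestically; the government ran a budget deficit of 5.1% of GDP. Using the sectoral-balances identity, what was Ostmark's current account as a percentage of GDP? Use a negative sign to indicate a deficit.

-17.8

By the sectoral-balances identity, CA = (S_private - I) + (T - G).
Private balance = 15.9 - 28.6 = -12.7
Government balance (T - G) = -5.1
CA = -12.7 + (-5.1) = -17.8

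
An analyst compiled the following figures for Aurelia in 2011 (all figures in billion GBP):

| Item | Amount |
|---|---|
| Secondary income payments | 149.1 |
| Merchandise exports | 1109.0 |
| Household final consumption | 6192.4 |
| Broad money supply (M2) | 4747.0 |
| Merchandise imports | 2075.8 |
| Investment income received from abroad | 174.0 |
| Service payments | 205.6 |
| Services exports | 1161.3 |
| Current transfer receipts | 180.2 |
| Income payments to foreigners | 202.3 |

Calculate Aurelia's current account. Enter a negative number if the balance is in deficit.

Goods balance = 1109.0 - 2075.8 = -966.8
Services balance = 1161.3 - 205.6 = 955.7
Trade balance (goods + services) = -966.8 + 955.7 = -11.1
Net primary income = 174.0 - 202.3 = -28.3
Net secondary income = 180.2 - 149.1 = 31.1
Current account = -11.1 + (-28.3) + 31.1 = -8.3

-8.3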